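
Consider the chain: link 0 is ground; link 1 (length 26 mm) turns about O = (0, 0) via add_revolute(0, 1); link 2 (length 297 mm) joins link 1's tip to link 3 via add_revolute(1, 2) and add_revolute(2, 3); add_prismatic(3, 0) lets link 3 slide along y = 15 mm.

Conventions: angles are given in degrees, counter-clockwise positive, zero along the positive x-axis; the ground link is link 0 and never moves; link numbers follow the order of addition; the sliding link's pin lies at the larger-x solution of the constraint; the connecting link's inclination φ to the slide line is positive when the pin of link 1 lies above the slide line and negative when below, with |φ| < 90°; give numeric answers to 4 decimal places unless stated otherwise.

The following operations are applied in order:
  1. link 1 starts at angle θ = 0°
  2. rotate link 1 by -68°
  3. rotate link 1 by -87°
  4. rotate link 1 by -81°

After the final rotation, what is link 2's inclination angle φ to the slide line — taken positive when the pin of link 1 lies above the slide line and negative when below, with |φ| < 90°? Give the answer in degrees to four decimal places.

geometry: r = 26 mm, L = 297 mm, e = 15 mm; θ starts at 0°
rotate link 1 by -68°: θ ← 0° -68° = -68°
rotate link 1 by -87°: θ ← -68° -87° = -155°
rotate link 1 by -81°: θ ← -155° -81° = -236°
h = r sin θ − e = 21.554977 − 15 = 6.554977
sin φ = h / L = 6.554977 / 297 = 0.02207063
φ = arcsin(0.02207063) = 1.264657°

1.2647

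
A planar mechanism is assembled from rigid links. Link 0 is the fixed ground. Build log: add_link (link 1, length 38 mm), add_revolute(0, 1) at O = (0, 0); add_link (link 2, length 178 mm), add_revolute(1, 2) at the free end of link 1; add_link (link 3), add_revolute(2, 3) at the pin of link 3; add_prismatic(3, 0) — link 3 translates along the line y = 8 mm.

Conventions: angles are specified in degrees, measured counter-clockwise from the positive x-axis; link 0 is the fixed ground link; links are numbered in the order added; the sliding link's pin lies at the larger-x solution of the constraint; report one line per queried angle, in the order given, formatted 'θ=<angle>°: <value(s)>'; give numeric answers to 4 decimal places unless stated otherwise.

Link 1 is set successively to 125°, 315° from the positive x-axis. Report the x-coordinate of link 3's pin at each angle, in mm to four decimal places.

geometry: r = 38 mm, L = 178 mm, e = 8 mm
θ=125°: crank pin P = (r cos θ, r sin θ) = (-21.795905, 31.127778)
θ=125°: h = r sin θ − e = 31.127778 − 8 = 23.127778
θ=125°: x = r cos θ + √(L² − h²) = -21.795905 + 176.491093 = 154.695188
θ=315°: crank pin P = (r cos θ, r sin θ) = (26.870058, -26.870058)
θ=315°: h = r sin θ − e = -26.870058 − 8 = -34.870058
θ=315°: x = r cos θ + √(L² − h²) = 26.870058 + 174.551079 = 201.421136

θ=125°: 154.6952
θ=315°: 201.4211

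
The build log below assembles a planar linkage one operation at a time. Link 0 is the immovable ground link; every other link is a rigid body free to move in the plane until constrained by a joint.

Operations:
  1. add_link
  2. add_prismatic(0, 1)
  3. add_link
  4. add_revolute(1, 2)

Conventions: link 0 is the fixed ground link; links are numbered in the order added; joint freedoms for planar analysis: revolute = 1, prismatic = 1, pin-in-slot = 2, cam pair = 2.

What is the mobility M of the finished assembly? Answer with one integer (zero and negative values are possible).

link 0 = ground. State L|J1|J2 = 1|0|0
+link1  2|0|0
P(0,1) f=1→J1  2|1|0
+link2  3|1|0
R(1,2) f=1→J1  3|2|0
M = 3(3−1)−2·2−0 = 6−4−0 = 2

M = 2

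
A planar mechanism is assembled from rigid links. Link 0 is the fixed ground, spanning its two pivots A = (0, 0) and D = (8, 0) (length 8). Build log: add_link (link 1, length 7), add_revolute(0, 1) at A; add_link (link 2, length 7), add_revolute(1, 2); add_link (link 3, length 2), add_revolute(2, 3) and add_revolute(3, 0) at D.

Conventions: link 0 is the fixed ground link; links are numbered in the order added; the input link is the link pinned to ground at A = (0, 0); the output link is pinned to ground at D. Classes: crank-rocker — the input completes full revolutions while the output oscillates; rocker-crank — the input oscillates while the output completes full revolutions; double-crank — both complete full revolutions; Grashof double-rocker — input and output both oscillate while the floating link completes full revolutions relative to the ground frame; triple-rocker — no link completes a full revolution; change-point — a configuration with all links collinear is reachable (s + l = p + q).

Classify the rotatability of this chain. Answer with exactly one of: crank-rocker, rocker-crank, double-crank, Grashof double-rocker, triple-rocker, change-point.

lengths: ground=8, input=7, coupler=7, output=2
sorted: s=2 (shortest), l=8 (longest), p+q=14
s + l = 10 vs p + q = 14
s + l < p + q (Grashof) with shortest = output link → rocker-crank

rocker-crank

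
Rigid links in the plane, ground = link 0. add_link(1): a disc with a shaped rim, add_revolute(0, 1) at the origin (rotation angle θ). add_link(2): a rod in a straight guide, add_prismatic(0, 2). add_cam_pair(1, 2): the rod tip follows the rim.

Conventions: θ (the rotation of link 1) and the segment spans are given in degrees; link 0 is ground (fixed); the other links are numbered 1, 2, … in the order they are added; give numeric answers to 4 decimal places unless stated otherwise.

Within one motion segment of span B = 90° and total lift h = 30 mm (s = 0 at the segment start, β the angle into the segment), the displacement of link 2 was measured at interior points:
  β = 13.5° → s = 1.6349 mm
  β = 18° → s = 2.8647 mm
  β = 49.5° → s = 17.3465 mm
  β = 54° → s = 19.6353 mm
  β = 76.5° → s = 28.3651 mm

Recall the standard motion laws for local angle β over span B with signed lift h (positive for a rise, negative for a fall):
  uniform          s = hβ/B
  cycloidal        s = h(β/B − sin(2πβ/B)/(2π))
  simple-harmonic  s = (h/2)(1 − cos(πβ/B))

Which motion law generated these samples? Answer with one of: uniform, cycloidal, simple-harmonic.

candidates at β/B = r: uniform s = h·r (linear in β); cycloidal s = h·(r − sin(2πr)/(2π)); simple-harmonic s = (h/2)(1 − cos(πr))
β=13.5°: printed 1.6349 | uniform 4.5000, cycloidal 0.6372, simple-harmonic 1.6349
β=18°: printed 2.8647 | uniform 6.0000, cycloidal 1.4590, simple-harmonic 2.8647
β=49.5°: printed 17.3465 | uniform 16.5000, cycloidal 17.9754, simple-harmonic 17.3465
β=54°: printed 19.6353 | uniform 18.0000, cycloidal 20.8065, simple-harmonic 19.6353
β=76.5°: printed 28.3651 | uniform 25.5000, cycloidal 29.3628, simple-harmonic 28.3651
only one law matches every sample → simple-harmonic

simple-harmonic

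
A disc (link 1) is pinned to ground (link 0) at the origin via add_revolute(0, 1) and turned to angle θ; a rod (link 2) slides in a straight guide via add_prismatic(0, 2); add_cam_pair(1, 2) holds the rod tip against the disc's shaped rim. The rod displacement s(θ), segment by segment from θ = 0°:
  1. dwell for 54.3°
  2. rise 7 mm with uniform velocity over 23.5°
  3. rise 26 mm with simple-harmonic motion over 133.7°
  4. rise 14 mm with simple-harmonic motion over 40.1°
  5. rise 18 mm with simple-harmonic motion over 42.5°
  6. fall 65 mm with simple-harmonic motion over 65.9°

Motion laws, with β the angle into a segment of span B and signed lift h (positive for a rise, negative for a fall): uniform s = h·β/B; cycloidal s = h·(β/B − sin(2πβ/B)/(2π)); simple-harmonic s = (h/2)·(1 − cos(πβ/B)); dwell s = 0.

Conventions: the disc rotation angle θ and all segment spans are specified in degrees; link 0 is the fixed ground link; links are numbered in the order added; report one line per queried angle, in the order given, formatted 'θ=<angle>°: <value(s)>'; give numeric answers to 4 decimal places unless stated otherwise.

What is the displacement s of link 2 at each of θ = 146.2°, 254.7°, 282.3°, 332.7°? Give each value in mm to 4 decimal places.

segment 1 (0° to 54.3°, dwell): s unchanged at 0.0000
segment 2 (54.3° to 77.8°, uniform, h = 7) is passed completely: s = 0.0000 + (7) = 7.0000
θ = 146.2° falls in segment 3 (77.8° to 211.5°, simple-harmonic, h = 26): β = 146.2 − 77.8 = 68.4°, B = 133.7°; Δs = 26/2·(1 − cos(π·0.5116)) = 13.4734; s = 7.0000 + 13.4734 = 20.4734
segment 3 (77.8° to 211.5°, simple-harmonic, h = 26) is passed completely: s = 7.0000 + (26) = 33.0000
segment 4 (211.5° to 251.6°, simple-harmonic, h = 14) is passed completely: s = 33.0000 + (14) = 47.0000
θ = 254.7° falls in segment 5 (251.6° to 294.1°, simple-harmonic, h = 18): β = 254.7 − 251.6 = 3.1°, B = 42.5°; Δs = 18/2·(1 − cos(π·0.0729)) = 0.2353; s = 47.0000 + 0.2353 = 47.2353
θ = 282.3° falls in segment 5 (251.6° to 294.1°, simple-harmonic, h = 18): β = 282.3 − 251.6 = 30.7°, B = 42.5°; Δs = 18/2·(1 − cos(π·0.7224)) = 14.7879; s = 47.0000 + 14.7879 = 61.7879
segment 5 (251.6° to 294.1°, simple-harmonic, h = 18) is passed completely: s = 47.0000 + (18) = 65.0000
θ = 332.7° falls in segment 6 (294.1° to 360°, simple-harmonic, h = -65): β = 332.7 − 294.1 = 38.6°, B = 65.9°; Δs = -65/2·(1 − cos(π·0.5857)) = -41.1483; s = 65.0000 − 41.1483 = 23.8517

θ=146.2°: 20.4734
θ=254.7°: 47.2353
θ=282.3°: 61.7879
θ=332.7°: 23.8517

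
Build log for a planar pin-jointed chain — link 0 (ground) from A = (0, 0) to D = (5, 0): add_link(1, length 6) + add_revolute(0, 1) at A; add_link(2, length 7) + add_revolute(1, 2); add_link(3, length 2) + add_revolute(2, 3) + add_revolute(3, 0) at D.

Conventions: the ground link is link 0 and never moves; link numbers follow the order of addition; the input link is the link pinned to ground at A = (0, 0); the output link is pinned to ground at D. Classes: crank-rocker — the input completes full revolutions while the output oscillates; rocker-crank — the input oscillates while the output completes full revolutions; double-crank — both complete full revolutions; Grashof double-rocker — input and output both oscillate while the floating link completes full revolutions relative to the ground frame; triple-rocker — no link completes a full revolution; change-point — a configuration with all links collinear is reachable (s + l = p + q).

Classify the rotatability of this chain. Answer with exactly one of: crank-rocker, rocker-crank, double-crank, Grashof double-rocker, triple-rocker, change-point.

lengths: ground=5, input=6, coupler=7, output=2
sorted: s=2 (shortest), l=7 (longest), p+q=11
s + l = 9 vs p + q = 11
s + l < p + q (Grashof) with shortest = output link → rocker-crank

rocker-crank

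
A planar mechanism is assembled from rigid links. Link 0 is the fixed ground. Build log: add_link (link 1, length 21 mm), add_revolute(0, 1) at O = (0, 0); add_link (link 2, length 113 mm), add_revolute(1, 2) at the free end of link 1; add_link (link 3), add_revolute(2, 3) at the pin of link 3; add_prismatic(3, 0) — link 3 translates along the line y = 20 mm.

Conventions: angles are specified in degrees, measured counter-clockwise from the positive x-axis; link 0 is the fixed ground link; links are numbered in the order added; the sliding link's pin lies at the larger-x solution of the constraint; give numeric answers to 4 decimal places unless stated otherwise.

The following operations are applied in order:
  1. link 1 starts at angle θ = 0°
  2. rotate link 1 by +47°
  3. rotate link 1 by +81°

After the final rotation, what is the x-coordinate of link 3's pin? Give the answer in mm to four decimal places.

geometry: r = 21 mm, L = 113 mm, e = 20 mm; θ starts at 0°
rotate link 1 by +47°: θ ← 0° +47° = 47°
rotate link 1 by +81°: θ ← 47° +81° = 128°
crank pin P = (r cos θ, r sin θ) = (-12.928891, 16.548226)
h = r sin θ − e = 16.548226 − 20 = -3.451774
x = r cos θ + √(L² − h²) = -12.928891 + 112.947268 = 100.018377

100.0184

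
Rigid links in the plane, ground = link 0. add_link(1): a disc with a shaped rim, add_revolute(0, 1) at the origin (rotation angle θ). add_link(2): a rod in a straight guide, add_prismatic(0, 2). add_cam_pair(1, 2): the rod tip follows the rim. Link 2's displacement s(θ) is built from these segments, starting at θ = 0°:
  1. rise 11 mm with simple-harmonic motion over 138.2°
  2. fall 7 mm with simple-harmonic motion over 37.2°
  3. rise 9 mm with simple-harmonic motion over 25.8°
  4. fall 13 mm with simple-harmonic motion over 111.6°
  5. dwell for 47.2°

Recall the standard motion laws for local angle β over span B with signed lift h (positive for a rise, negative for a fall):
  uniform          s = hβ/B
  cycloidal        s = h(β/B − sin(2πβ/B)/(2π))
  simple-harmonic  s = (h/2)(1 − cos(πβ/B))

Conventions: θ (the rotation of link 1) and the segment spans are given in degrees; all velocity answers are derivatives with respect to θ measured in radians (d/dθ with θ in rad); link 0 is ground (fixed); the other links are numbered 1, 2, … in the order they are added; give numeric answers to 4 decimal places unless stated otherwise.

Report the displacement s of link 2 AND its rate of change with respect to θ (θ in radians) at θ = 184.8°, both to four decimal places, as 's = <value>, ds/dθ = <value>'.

segment 1 (0° to 138.2°, simple-harmonic, h = 11) is passed completely: s = 0.0000 + (11) = 11.0000
segment 2 (138.2° to 175.4°, simple-harmonic, h = -7) is passed completely: s = 11.0000 + (-7) = 4.0000
θ = 184.8° falls in segment 3 (175.4° to 201.2°, simple-harmonic, h = 9): β = 184.8 − 175.4 = 9.4°, B = 25.8°; Δs = 9/2·(1 − cos(π·0.3643)) = 2.6397; s = 4.0000 + 2.6397 = 6.6397
velocity in seg [175.4°–201.2°] (simple-harmonic), θ in radians: β = 9.4° = 0.1641 rad, B = 25.8° = 0.4503 rad; ds/dθ = (πh/(2B)) sin(πβ/B) = (π·9/(2·0.4503)) sin(π·0.3643) = 28.587018 mm/rad

s = 6.6397, ds/dθ = 28.5870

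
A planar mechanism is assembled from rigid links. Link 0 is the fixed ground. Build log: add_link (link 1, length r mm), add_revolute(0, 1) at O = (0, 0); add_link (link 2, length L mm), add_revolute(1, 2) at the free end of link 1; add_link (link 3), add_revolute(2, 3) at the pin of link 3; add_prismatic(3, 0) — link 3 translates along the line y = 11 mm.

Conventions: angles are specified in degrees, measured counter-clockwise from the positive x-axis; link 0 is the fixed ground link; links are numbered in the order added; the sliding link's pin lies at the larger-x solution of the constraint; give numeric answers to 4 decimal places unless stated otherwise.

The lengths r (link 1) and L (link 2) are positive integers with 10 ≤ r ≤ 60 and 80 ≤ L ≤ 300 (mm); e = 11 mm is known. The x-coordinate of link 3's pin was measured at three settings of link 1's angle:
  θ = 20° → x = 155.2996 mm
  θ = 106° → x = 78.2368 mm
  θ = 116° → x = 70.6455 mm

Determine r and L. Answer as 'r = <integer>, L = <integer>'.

constraint per measurement: (x − r cos θ)² + (r sin θ − e)² = L²
subtracting the θ₁ and θ₂ equations cancels the r² and L² terms:
r = (x₁² − x₂²) / (2[(x₁cos θ₁ + e sin θ₁) − (x₂cos θ₂ + e sin θ₂)]) = 56.0000 → r = 56
L² = (x₁ − r cos θ₁)² + (r sin θ₁ − e)² = 10609.0015 → L = 103.0000 → L = 103
check at θ₃=116°: x = 70.6455 (printed 70.6455) ✓

r = 56, L = 103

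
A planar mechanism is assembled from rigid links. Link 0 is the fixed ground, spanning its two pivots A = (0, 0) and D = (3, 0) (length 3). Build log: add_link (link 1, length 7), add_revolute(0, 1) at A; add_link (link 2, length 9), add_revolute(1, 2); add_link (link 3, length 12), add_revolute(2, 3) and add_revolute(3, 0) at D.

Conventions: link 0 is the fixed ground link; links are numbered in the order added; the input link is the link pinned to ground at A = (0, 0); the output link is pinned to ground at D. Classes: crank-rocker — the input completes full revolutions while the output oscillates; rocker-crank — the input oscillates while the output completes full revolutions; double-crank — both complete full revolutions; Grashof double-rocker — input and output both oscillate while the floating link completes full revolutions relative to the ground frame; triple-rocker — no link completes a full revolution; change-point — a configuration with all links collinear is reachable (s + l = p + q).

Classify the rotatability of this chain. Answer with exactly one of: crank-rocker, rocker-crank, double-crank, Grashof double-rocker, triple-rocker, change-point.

lengths: ground=3, input=7, coupler=9, output=12
sorted: s=3 (shortest), l=12 (longest), p+q=16
s + l = 15 vs p + q = 16
s + l < p + q (Grashof) with shortest = ground link → double-crank

double-crank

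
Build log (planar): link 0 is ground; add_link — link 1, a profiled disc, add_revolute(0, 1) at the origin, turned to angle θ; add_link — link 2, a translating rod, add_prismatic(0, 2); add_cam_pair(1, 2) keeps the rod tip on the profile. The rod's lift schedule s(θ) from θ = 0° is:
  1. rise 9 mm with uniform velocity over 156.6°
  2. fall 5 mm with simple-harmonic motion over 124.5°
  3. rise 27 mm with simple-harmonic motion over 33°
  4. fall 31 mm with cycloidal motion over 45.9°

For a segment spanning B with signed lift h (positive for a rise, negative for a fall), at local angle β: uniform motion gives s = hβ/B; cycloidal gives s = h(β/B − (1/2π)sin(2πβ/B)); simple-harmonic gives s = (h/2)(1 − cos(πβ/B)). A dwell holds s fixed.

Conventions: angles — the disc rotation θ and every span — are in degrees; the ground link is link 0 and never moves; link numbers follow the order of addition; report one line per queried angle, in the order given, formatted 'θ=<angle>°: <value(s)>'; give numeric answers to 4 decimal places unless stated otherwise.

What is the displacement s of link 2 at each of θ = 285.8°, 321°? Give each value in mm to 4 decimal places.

seg 1 [0°–156.6°] uniform, h=9: full span → s += 9 → s = 9.0000
seg 2 [156.6°–281.1°] simple-harmonic, h=-5: full span → s += -5 → s = 4.0000
seg 3 [281.1°–314.1°] simple-harmonic, h=27: θ=285.8° here. β=4.7, B=33. 27/2·(1 − cos(π·0.1424)) = 1.3290 → s = 5.3290
seg 3 [281.1°–314.1°] simple-harmonic, h=27: full span → s += 27 → s = 31.0000
seg 4 [314.1°–360°] cycloidal, h=-31: θ=321° here. β=6.9, B=45.9. -31·(0.1503 − sin(2π·0.1503)/(2π)) = -0.6627 → s = 30.3373

θ=285.8°: 5.3290
θ=321°: 30.3373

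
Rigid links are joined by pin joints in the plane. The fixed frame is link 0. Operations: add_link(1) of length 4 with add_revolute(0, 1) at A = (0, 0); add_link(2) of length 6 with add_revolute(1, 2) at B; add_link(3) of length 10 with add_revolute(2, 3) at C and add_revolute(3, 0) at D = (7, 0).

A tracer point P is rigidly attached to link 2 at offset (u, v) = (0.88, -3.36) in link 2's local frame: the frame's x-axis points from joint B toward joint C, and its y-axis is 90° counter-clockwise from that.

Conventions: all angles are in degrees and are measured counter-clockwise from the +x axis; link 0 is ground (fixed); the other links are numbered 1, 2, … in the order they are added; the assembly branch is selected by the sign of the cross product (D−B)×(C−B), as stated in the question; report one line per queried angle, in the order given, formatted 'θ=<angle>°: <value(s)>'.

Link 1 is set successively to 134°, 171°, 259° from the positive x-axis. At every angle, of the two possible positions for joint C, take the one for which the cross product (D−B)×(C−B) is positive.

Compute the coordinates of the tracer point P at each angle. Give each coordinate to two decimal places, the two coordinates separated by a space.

A=(0,0), D=(7.00,0)
θ=134°: B = A + 4.00·(cos134°, sin134°) = (-2.7786, 2.8774)
θ=134°: |BD| = 10.1932
θ=134°: circle(B,6.00) ∩ circle(D,10.00): a=1.9572, h=5.6718
θ=134°:   candidates: C₊=(0.7001,7.7660) cross=57.814; C₋=(-2.5020,-3.1163) cross=-57.814
θ=134°:   branch + wants cross > 0 → take C=(0.7001,7.7660) (cross=57.814)
θ=134°: ex = (C−B)/|BC| = (0.5798,0.8148); ey = (-0.8148,0.5798)
θ=134°: P = B + 0.88·ex + -3.36·ey = (0.4692,1.6463)
θ=171°: B = A + 4.00·(cos171°, sin171°) = (-3.9508, 0.6257)
θ=171°: |BD| = 10.9686
θ=171°: circle(B,6.00) ∩ circle(D,10.00): a=2.5669, h=5.4232
θ=171°:   candidates: C₊=(-1.0787,5.8937) cross=59.485; C₋=(-1.6974,-4.9351) cross=-59.485
θ=171°:   branch + wants cross > 0 → take C=(-1.0787,5.8937) (cross=59.485)
θ=171°: ex = (C−B)/|BC| = (0.4787,0.8780); ey = (-0.8780,0.4787)
θ=171°: P = B + 0.88·ex + -3.36·ey = (-0.5795,-0.2100)
θ=259°: B = A + 4.00·(cos259°, sin259°) = (-0.7632, -3.9265)
θ=259°: |BD| = 8.6997
θ=259°: circle(B,6.00) ∩ circle(D,10.00): a=0.6716, h=5.9623
θ=259°:   candidates: C₊=(-2.8549,1.6971) cross=51.870; C₋=(2.5271,-8.9439) cross=-51.870
θ=259°:   branch + wants cross > 0 → take C=(-2.8549,1.6971) (cross=51.870)
θ=259°: ex = (C−B)/|BC| = (-0.3486,0.9373); ey = (-0.9373,-0.3486)
θ=259°: P = B + 0.88·ex + -3.36·ey = (2.0792,-1.9304)

θ=134°: 0.47 1.65
θ=171°: -0.58 -0.21
θ=259°: 2.08 -1.93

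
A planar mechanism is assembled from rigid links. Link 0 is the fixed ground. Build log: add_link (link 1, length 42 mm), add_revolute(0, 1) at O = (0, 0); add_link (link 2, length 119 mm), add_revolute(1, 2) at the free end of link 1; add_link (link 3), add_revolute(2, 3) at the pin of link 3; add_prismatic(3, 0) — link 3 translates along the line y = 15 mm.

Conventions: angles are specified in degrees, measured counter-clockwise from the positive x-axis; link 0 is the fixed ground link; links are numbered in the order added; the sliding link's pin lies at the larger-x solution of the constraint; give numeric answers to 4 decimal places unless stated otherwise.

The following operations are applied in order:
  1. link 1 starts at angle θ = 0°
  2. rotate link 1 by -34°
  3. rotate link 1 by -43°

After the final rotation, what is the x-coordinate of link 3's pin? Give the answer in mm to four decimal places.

geometry: r = 42 mm, L = 119 mm, e = 15 mm; θ starts at 0°
rotate link 1 by -34°: θ ← 0° -34° = -34°
rotate link 1 by -43°: θ ← -34° -43° = -77°
crank pin P = (r cos θ, r sin θ) = (9.447944, -40.923543)
h = r sin θ − e = -40.923543 − 15 = -55.923543
x = r cos θ + √(L² − h²) = 9.447944 + 105.040741 = 114.488686

114.4887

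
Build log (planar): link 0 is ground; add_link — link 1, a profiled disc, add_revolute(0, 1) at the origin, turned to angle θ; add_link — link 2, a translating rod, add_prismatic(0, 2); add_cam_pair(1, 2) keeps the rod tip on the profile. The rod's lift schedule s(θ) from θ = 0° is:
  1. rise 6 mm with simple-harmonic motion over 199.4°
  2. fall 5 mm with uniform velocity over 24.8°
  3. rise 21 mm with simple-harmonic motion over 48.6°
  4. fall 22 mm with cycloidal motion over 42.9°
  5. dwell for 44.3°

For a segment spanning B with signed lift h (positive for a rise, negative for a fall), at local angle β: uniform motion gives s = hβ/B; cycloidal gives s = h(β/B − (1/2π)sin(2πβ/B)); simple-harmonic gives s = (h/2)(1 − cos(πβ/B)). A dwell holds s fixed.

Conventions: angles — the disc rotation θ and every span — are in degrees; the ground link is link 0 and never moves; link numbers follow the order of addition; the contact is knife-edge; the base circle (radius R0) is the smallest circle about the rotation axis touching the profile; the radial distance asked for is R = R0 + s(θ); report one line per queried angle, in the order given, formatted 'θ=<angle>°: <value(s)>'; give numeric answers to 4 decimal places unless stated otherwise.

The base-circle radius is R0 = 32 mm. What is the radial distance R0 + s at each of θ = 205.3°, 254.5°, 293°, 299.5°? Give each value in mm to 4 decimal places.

seg 1 [0°–199.4°] simple-harmonic, h=6: full span → s += 6 → s = 6.0000
seg 2 [199.4°–224.2°] uniform, h=-5: θ=205.3° here. β=5.9, B=24.8. -5·5.9/24.8 = -1.1895 → s = 4.8105
seg 2 [199.4°–224.2°] uniform, h=-5: full span → s += -5 → s = 1.0000
seg 3 [224.2°–272.8°] simple-harmonic, h=21: θ=254.5° here. β=30.3, B=48.6. 21/2·(1 − cos(π·0.6235)) = 14.4711 → s = 15.4711
seg 3 [224.2°–272.8°] simple-harmonic, h=21: full span → s += 21 → s = 22.0000
seg 4 [272.8°–315.7°] cycloidal, h=-22: θ=293° here. β=20.2, B=42.9. -22·(0.4709 − sin(2π·0.4709)/(2π)) = -9.7215 → s = 12.2785
seg 4 [272.8°–315.7°] cycloidal, h=-22: θ=299.5° here. β=26.7, B=42.9. -22·(0.6224 − sin(2π·0.6224)/(2π)) = -16.1270 → s = 5.8730
θ=205.3°: R = R0 + s = 32 + 4.8105 = 36.8105
θ=254.5°: R = R0 + s = 32 + 15.4711 = 47.4711
θ=293°: R = R0 + s = 32 + 12.2785 = 44.2785
θ=299.5°: R = R0 + s = 32 + 5.8730 = 37.8730

θ=205.3°: 36.8105
θ=254.5°: 47.4711
θ=293°: 44.2785
θ=299.5°: 37.8730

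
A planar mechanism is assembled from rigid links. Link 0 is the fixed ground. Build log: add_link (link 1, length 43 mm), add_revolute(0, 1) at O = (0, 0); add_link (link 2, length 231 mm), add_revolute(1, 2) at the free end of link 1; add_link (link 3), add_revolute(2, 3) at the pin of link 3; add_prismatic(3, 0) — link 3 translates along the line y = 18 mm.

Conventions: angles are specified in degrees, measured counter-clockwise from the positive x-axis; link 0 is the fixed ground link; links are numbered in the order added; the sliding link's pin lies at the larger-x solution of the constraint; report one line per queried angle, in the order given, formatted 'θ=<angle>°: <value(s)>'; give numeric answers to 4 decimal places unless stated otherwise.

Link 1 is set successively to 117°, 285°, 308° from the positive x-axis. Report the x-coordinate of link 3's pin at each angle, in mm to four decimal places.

geometry: r = 43 mm, L = 231 mm, e = 18 mm
θ=117°: crank pin P = (r cos θ, r sin θ) = (-19.521591, 38.313281)
θ=117°: h = r sin θ − e = 38.313281 − 18 = 20.313281
θ=117°: x = r cos θ + √(L² − h²) = -19.521591 + 230.105130 = 210.583538
θ=285°: crank pin P = (r cos θ, r sin θ) = (11.129219, -41.534811)
θ=285°: h = r sin θ − e = -41.534811 − 18 = -59.534811
θ=285°: x = r cos θ + √(L² − h²) = 11.129219 + 223.196340 = 234.325559
θ=308°: crank pin P = (r cos θ, r sin θ) = (26.473443, -33.884462)
θ=308°: h = r sin θ − e = -33.884462 − 18 = -51.884462
θ=308°: x = r cos θ + √(L² − h²) = 26.473443 + 225.097762 = 251.571206

θ=117°: 210.5835
θ=285°: 234.3256
θ=308°: 251.5712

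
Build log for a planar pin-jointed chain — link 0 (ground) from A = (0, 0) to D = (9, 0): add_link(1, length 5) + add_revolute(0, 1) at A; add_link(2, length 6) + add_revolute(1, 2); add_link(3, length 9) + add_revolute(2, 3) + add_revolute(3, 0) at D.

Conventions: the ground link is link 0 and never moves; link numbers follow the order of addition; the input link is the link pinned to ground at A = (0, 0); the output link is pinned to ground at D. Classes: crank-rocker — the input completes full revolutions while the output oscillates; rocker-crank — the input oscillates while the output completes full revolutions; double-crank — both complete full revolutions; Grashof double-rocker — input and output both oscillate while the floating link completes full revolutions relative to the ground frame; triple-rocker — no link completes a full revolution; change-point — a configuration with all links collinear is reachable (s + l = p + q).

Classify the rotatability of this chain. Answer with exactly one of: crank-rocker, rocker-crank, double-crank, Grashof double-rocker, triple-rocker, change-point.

lengths: ground=9, input=5, coupler=6, output=9
sorted: s=5 (shortest), l=9 (longest), p+q=15
s + l = 14 vs p + q = 15
s + l < p + q (Grashof) with shortest = input link → crank-rocker

crank-rocker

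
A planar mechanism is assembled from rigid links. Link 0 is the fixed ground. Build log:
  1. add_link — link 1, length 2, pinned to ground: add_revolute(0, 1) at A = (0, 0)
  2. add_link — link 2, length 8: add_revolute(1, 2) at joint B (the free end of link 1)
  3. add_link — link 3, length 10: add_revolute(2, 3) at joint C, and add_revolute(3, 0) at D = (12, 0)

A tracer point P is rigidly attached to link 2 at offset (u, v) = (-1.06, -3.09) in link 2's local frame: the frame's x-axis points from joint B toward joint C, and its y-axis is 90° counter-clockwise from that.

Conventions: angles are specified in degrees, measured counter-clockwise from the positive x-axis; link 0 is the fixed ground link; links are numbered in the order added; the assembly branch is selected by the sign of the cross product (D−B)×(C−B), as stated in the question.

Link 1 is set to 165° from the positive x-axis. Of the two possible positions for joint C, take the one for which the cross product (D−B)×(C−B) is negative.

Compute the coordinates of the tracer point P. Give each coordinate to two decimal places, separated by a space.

A=(0,0), D=(12.00,0)
B = A + 2.00·(cos165°, sin165°) = (-1.9319, 0.5176)
|BD| = 13.9415
circle(B,8.00) ∩ circle(D,10.00): a=5.6796, h=5.6340
  candidates: C₊=(3.9530,5.9369) cross=78.546; C₋=(3.5347,-5.3234) cross=-78.546
  branch - wants cross < 0 → take C=(3.5347,-5.3234) (cross=-78.546)
ex = (C−B)/|BC| = (0.6833,-0.7301); ey = (0.7301,0.6833)
P = B + -1.06·ex + -3.09·ey = (-4.9122,-0.8199)

-4.91 -0.82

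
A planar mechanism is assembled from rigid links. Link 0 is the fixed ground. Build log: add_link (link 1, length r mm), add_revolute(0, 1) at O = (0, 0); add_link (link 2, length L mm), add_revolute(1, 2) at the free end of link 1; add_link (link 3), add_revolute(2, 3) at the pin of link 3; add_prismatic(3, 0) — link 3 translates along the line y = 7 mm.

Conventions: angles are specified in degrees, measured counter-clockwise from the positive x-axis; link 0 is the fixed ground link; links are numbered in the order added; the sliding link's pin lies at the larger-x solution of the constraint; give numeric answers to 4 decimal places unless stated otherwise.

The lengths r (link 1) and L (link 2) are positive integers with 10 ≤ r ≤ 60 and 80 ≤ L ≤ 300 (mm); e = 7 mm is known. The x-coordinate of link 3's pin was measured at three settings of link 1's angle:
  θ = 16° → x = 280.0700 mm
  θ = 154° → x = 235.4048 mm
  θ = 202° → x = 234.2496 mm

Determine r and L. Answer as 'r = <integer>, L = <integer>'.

constraint per measurement: (x − r cos θ)² + (r sin θ − e)² = L²
subtracting the θ₁ and θ₂ equations cancels the r² and L² terms:
r = (x₁² − x₂²) / (2[(x₁cos θ₁ + e sin θ₁) − (x₂cos θ₂ + e sin θ₂)]) = 24.0000 → r = 24
L² = (x₁ − r cos θ₁)² + (r sin θ₁ − e)² = 66049.0037 → L = 257.0000 → L = 257
check at θ₃=202°: x = 234.2496 (printed 234.2496) ✓

r = 24, L = 257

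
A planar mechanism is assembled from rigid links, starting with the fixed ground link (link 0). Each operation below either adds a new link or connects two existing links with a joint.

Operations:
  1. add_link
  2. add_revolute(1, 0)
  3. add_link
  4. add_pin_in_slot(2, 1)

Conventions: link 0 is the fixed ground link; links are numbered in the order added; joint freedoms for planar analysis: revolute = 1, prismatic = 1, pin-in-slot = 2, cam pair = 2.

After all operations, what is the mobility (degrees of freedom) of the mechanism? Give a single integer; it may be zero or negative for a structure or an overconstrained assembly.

ground; <1,0,0>
#1 <2,0,0>
R:1↔0 J1 <2,1,0>
#2 <3,1,0>
PS:2↔1 J2 <3,1,1>
3×2 − 2×1 − 1×1 = 3

M = 3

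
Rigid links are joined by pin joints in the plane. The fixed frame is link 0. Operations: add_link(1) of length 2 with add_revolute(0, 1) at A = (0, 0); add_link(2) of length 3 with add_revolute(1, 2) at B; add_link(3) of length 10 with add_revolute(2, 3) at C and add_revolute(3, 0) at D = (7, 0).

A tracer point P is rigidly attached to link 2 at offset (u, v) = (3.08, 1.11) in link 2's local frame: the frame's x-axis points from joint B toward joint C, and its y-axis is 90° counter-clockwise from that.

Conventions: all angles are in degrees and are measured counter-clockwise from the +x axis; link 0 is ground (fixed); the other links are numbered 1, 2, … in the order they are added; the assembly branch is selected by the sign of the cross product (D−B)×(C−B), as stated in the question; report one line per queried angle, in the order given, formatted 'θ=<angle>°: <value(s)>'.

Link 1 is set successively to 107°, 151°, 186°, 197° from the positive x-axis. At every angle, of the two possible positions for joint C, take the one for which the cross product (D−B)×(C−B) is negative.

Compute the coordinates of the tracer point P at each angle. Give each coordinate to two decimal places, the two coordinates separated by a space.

A=(0,0), D=(7.00,0)
θ=107°: B = A + 2.00·(cos107°, sin107°) = (-0.5847, 1.9126)
θ=107°: |BD| = 7.8222
θ=107°: circle(B,3.00) ∩ circle(D,10.00): a=-1.9057, h=2.3170
θ=107°:   candidates: C₊=(-1.8661,4.6252) cross=18.124; C₋=(-2.9991,0.1320) cross=-18.124
θ=107°:   branch - wants cross < 0 → take C=(-2.9991,0.1320) (cross=-18.124)
θ=107°: ex = (C−B)/|BC| = (-0.8048,-0.5936); ey = (0.5936,-0.8048)
θ=107°: P = B + 3.08·ex + 1.11·ey = (-2.4047,-0.8089)
θ=151°: B = A + 2.00·(cos151°, sin151°) = (-1.7492, 0.9696)
θ=151°: |BD| = 8.8028
θ=151°: circle(B,3.00) ∩ circle(D,10.00): a=-0.7674, h=2.9002
θ=151°:   candidates: C₊=(-2.1925,3.9367) cross=25.530; C₋=(-2.8314,-1.8284) cross=-25.530
θ=151°:   branch - wants cross < 0 → take C=(-2.8314,-1.8284) (cross=-25.530)
θ=151°: ex = (C−B)/|BC| = (-0.3607,-0.9327); ey = (0.9327,-0.3607)
θ=151°: P = B + 3.08·ex + 1.11·ey = (-1.8250,-2.3034)
θ=186°: B = A + 2.00·(cos186°, sin186°) = (-1.9890, -0.2091)
θ=186°: |BD| = 8.9915
θ=186°: circle(B,3.00) ∩ circle(D,10.00): a=-0.5646, h=2.9464
θ=186°:   candidates: C₊=(-2.6220,2.7234) cross=26.492; C₋=(-2.4850,-3.1678) cross=-26.492
θ=186°:   branch - wants cross < 0 → take C=(-2.4850,-3.1678) (cross=-26.492)
θ=186°: ex = (C−B)/|BC| = (-0.1653,-0.9862); ey = (0.9862,-0.1653)
θ=186°: P = B + 3.08·ex + 1.11·ey = (-1.4035,-3.4302)
θ=197°: B = A + 2.00·(cos197°, sin197°) = (-1.9126, -0.5847)
θ=197°: |BD| = 8.9318
θ=197°: circle(B,3.00) ∩ circle(D,10.00): a=-0.6283, h=2.9335
θ=197°:   candidates: C₊=(-2.7316,2.3013) cross=26.201; C₋=(-2.3475,-3.5531) cross=-26.201
θ=197°:   branch - wants cross < 0 → take C=(-2.3475,-3.5531) (cross=-26.201)
θ=197°: ex = (C−B)/|BC| = (-0.1450,-0.9894); ey = (0.9894,-0.1450)
θ=197°: P = B + 3.08·ex + 1.11·ey = (-1.2608,-3.7931)

θ=107°: -2.40 -0.81
θ=151°: -1.83 -2.30
θ=186°: -1.40 -3.43
θ=197°: -1.26 -3.79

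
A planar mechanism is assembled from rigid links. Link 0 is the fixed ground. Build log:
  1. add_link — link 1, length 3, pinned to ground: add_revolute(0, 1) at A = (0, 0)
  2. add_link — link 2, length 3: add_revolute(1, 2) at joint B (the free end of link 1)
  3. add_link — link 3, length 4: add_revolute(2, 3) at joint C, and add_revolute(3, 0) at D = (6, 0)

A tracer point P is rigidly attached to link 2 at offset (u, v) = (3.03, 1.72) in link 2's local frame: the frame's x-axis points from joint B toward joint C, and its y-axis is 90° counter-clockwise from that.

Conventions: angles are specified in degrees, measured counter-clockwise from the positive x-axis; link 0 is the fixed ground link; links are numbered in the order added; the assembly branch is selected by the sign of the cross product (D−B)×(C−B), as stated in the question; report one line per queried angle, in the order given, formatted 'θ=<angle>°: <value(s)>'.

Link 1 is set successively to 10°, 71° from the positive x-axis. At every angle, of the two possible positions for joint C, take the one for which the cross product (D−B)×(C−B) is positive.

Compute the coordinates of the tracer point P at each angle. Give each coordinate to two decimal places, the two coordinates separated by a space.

A=(0,0), D=(6.00,0)
θ=10°: B = A + 3.00·(cos10°, sin10°) = (2.9544, 0.5209)
θ=10°: |BD| = 3.0898
θ=10°: circle(B,3.00) ∩ circle(D,4.00): a=0.4121, h=2.9716
θ=10°:   candidates: C₊=(3.8617,3.3805) cross=9.182; C₋=(2.8597,-2.4776) cross=-9.182
θ=10°:   branch + wants cross > 0 → take C=(3.8617,3.3805) (cross=9.182)
θ=10°: ex = (C−B)/|BC| = (0.3024,0.9532); ey = (-0.9532,0.3024)
θ=10°: P = B + 3.03·ex + 1.72·ey = (2.2313,3.9292)
θ=71°: B = A + 3.00·(cos71°, sin71°) = (0.9767, 2.8366)
θ=71°: |BD| = 5.7688
θ=71°: circle(B,3.00) ∩ circle(D,4.00): a=2.2777, h=1.9524
θ=71°:   candidates: C₊=(3.9201,3.4167) cross=11.263; C₋=(2.0000,0.0165) cross=-11.263
θ=71°:   branch + wants cross > 0 → take C=(3.9201,3.4167) (cross=11.263)
θ=71°: ex = (C−B)/|BC| = (0.9811,0.1934); ey = (-0.1934,0.9811)
θ=71°: P = B + 3.03·ex + 1.72·ey = (3.6169,5.1100)

θ=10°: 2.23 3.93
θ=71°: 3.62 5.11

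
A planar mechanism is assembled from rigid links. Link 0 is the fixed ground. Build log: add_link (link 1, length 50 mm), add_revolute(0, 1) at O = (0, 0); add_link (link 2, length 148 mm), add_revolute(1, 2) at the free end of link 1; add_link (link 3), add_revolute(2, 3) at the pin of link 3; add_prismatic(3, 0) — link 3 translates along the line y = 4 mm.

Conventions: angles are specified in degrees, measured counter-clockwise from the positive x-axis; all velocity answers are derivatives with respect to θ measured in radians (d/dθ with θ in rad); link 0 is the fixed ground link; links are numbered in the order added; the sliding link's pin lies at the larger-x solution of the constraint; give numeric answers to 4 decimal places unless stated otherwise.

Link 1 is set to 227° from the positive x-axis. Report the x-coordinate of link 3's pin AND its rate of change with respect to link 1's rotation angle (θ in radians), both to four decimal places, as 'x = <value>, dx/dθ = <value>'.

geometry: r = 50 mm, L = 148 mm, e = 4 mm
crank pin P = (r cos θ, r sin θ) = (-34.099918, -36.567685)
h = r sin θ − e = -36.567685 − 4 = -40.567685
x = r cos θ + √(L² − h²) = -34.099918 + 142.331525 = 108.231607
dx/dθ = −r sin θ − h·r cos θ/√(L² − h²) (θ in radians; h = -40.567685) = 26.848442

x = 108.2316, dx/dθ = 26.8484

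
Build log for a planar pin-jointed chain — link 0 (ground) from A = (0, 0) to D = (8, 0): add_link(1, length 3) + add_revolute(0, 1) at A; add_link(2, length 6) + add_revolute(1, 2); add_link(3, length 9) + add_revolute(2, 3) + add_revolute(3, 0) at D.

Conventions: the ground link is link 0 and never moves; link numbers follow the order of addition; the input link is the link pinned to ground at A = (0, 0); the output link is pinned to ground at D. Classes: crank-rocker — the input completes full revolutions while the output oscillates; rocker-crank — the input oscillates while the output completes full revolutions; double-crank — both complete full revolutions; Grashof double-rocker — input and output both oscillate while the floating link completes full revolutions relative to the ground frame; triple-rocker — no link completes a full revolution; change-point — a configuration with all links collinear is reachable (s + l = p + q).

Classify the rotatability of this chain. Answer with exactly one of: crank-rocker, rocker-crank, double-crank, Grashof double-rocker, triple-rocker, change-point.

lengths: ground=8, input=3, coupler=6, output=9
sorted: s=3 (shortest), l=9 (longest), p+q=14
s + l = 12 vs p + q = 14
s + l < p + q (Grashof) with shortest = input link → crank-rocker

crank-rocker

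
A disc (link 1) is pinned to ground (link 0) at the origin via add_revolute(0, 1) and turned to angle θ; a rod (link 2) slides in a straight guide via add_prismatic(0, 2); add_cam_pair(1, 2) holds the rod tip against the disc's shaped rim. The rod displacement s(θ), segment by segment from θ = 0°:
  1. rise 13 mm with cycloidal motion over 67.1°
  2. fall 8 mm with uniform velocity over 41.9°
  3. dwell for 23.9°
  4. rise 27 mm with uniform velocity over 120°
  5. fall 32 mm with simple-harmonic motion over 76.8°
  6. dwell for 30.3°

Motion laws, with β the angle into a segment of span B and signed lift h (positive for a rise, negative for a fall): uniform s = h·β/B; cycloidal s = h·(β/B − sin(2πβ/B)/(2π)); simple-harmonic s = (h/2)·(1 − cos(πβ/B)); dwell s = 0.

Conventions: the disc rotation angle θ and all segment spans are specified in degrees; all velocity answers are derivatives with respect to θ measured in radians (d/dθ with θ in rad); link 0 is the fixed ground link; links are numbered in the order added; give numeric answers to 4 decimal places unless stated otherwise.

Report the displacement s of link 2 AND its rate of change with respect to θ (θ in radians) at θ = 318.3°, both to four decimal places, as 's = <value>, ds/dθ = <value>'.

segment 1 (0° to 67.1°, cycloidal, h = 13) is passed completely: s = 0.0000 + (13) = 13.0000
segment 2 (67.1° to 109°, uniform, h = -8) is passed completely: s = 13.0000 + (-8) = 5.0000
segment 3 (109° to 132.9°, dwell): s unchanged at 5.0000
segment 4 (132.9° to 252.9°, uniform, h = 27) is passed completely: s = 5.0000 + (27) = 32.0000
θ = 318.3° falls in segment 5 (252.9° to 329.7°, simple-harmonic, h = -32): β = 318.3 − 252.9 = 65.4°, B = 76.8°; Δs = -32/2·(1 − cos(π·0.8516)) = -30.2916; s = 32.0000 − 30.2916 = 1.7084
velocity in seg [252.9°–329.7°] (simple-harmonic), θ in radians: β = 65.4° = 1.1414 rad, B = 76.8° = 1.3404 rad; ds/dθ = (πh/(2B)) sin(πβ/B) = (π·(-32)/(2·1.3404)) sin(π·0.8516) = -16.860425 mm/rad

s = 1.7084, ds/dθ = -16.8604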